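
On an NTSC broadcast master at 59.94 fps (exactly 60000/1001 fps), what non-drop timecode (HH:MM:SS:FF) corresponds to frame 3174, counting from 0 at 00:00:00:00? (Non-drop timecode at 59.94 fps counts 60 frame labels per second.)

00:00:52:54

3174 ÷ 60 = 52 full seconds, remainder 54 frames.
52 s = 0 h 0 min 52 s.
Timecode: 00:00:52:54.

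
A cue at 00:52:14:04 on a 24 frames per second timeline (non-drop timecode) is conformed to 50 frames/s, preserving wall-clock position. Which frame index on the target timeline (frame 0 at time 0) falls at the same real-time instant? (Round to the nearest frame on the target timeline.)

Source frame index: (0×3600 + 52×60 + 14) × 24 + 4 = 75220.
Real time: 75220 / (24) = 18805/6 s.
Target frame: (18805/6) × (50) = 470125/3 ≈ 156708.333 → 156708.

frame 156708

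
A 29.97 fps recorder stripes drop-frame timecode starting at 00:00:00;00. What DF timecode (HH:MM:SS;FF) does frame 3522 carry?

00:01:57;14

Each 10-minute DF block holds 10 × 60 × 30 − 9 × 2 = 17982 frames. 3522 ÷ 17982 → 0 full blocks, remainder 3522.
Within the partial block the first minute is 1800 frames and each further minute 1798, so 1 further minute boundary passed. Total skipped labels = 18 × 0 + 2 × 1 = 2.
Non-drop label index = 3522 + 2 = 3524; at 30 labels/s that is 00:01:57:14, i.e. DF 00:01:57;14.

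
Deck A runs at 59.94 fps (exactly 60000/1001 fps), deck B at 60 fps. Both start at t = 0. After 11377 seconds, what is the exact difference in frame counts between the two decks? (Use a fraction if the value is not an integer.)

A emits 60000/1001 × 11377 = 682620000/1001 frames; B emits 60 × 11377 = 682620.
Difference = 682620/1001 frames (≈ 681.9381); B is ahead of A.

682620/1001 frames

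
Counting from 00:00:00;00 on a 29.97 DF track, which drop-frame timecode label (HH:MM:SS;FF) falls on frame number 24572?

00:13:39;26

Each 10-minute DF block holds 10 × 60 × 30 − 9 × 2 = 17982 frames. 24572 ÷ 17982 → 1 full block, remainder 6590.
Within the partial block the first minute is 1800 frames and each further minute 1798, so 3 further minute boundaries passed. Total skipped labels = 18 × 1 + 2 × 3 = 24.
Non-drop label index = 24572 + 24 = 24596; at 30 labels/s that is 00:13:39:26, i.e. DF 00:13:39;26.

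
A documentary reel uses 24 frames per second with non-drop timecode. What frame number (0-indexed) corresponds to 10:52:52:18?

Total seconds to the label: (10 × 3600 + 52 × 60 + 52) = 39172.
Frame index = 39172 × 24 + 18 = 940146.

940146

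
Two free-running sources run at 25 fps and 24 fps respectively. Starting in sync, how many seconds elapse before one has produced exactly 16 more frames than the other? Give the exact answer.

16 seconds

The gap grows by |24 − 25| = 1 frame per second.
Time for a 16-frame gap: 16 ÷ (1) = 16 s.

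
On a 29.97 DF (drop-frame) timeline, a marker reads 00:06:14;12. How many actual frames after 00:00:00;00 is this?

11220

As if non-drop at 30 labels/s: (0 × 3600 + 6 × 60 + 14) × 30 + 12 = 11232.
Minute boundaries passed: 6; those not divisible by 10: 6 − 0 = 6; dropped labels = 2 × 6 = 12.
Actual frame index = 11232 − 12 = 11220.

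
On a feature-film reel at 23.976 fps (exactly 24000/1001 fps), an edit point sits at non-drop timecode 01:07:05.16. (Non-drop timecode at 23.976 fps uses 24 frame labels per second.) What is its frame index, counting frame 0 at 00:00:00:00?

frame 96616

Total seconds to the label: (1 × 3600 + 7 × 60 + 5) = 4025.
Frame index = 4025 × 24 + 16 = 96616.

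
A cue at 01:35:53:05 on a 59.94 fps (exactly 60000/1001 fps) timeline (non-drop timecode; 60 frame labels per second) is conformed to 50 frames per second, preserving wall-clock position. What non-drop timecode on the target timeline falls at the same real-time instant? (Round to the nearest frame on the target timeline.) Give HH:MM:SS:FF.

01:35:58:42

Source frame index: (1×3600 + 35×60 + 53) × 60 + 5 = 345185.
Real time: 345185 / (60000/1001) = 69106037/12000 s.
Target frame: (69106037/12000) × (50) = 69106037/240 ≈ 287941.821 → 287942.
At 50 labels/s: frame 287942 → 01:35:58:42.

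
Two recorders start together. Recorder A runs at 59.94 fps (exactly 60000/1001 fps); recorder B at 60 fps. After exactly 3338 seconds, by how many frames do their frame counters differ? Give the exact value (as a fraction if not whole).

200280/1001 frames

A emits 60000/1001 × 3338 = 200280000/1001 frames; B emits 60 × 3338 = 200280.
Difference = 200280/1001 frames (≈ 200.0799); B is ahead of A.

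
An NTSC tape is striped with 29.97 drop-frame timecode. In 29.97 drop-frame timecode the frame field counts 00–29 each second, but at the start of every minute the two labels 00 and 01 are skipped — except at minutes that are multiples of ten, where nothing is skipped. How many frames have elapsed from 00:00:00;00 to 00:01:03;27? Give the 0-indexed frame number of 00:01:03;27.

1915

As if non-drop at 30 labels/s: (0 × 3600 + 1 × 60 + 3) × 30 + 27 = 1917.
Minute boundaries passed: 1; those not divisible by 10: 1 − 0 = 1; dropped labels = 2 × 1 = 2.
Actual frame index = 1917 − 2 = 1915.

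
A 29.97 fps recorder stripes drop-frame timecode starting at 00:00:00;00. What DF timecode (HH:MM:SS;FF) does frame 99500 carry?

00:55:20;00

Each 10-minute DF block holds 10 × 60 × 30 − 9 × 2 = 17982 frames. 99500 ÷ 17982 → 5 full blocks, remainder 9590.
Within the partial block the first minute is 1800 frames and each further minute 1798, so 5 further minute boundaries passed. Total skipped labels = 18 × 5 + 2 × 5 = 100.
Non-drop label index = 99500 + 100 = 99600; at 30 labels/s that is 00:55:20:00, i.e. DF 00:55:20;00.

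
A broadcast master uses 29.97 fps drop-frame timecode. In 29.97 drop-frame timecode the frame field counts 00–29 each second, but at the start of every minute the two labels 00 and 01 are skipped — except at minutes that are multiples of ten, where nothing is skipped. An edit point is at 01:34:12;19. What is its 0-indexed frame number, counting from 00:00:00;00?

169409

Complete 10-minute blocks: 9, each 17982 frames → 161838.
Remaining 4 whole minutes in the current block: 1800 + 3 × 1798 = 7194 frames.
Within the current minute: 12 × 30 + 19 − 2 = 377 (labels ;00/;01 skipped at this minute). Total = 161838 + 7194 + 377 = 169409.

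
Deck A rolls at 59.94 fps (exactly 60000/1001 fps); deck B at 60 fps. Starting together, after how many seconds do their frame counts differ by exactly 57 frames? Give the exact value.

950.95 seconds

The gap grows by |60 − 60000/1001| = 60/1001 frames per second.
Time for a 57-frame gap: 57 ÷ (60/1001) = 950.95 s.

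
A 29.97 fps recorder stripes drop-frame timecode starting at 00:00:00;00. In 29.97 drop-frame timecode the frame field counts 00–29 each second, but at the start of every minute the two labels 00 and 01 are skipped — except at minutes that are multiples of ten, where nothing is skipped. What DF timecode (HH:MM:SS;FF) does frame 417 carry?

Each 10-minute DF block holds 10 × 60 × 30 − 9 × 2 = 17982 frames. 417 ÷ 17982 → 0 full blocks, remainder 417.
Within the partial block the first minute is 1800 frames and each further minute 1798, so 0 further minute boundaries passed. Total skipped labels = 18 × 0 + 2 × 0 = 0.
Non-drop label index = 417 + 0 = 417; at 30 labels/s that is 00:00:13:27, i.e. DF 00:00:13;27.

00:00:13;27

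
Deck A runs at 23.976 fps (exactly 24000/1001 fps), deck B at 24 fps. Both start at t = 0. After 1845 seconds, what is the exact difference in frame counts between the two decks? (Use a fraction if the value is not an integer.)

A emits 24000/1001 × 1845 = 44280000/1001 frames; B emits 24 × 1845 = 44280.
Difference = 44280/1001 frames (≈ 44.2358); B is ahead of A.

44280/1001 frames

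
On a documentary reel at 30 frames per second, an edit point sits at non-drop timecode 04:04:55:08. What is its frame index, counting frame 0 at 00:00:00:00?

Total seconds to the label: (4 × 3600 + 4 × 60 + 55) = 14695.
Frame index = 14695 × 30 + 8 = 440858.

440858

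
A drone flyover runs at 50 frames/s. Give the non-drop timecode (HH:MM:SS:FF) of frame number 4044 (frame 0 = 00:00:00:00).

00:01:20:44

4044 ÷ 50 = 80 full seconds, remainder 44 frames.
80 s = 0 h 1 min 20 s.
Timecode: 00:01:20:44.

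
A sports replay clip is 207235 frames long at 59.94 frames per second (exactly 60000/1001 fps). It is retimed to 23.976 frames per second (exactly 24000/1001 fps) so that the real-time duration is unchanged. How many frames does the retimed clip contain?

Target frames = source frames × (target rate / source rate) = 207235 × (24000/1001)/(60000/1001) = 207235 × 2/5 = 82894.

82894 frames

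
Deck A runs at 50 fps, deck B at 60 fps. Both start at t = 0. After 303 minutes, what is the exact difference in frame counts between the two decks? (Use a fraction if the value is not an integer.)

303 min = 18180 s.
A emits 50 × 18180 = 909000 frames; B emits 60 × 18180 = 1090800.
Difference = 181800 frames; B is ahead of A.

181800 frames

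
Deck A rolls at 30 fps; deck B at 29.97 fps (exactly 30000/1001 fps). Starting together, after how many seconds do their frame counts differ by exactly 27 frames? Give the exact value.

The gap grows by |30000/1001 − 30| = 30/1001 frames per second.
Time for a 27-frame gap: 27 ÷ (30/1001) = 900.9 s.

900.9 seconds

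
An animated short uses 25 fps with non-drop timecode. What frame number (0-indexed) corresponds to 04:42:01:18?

Total seconds to the label: (4 × 3600 + 42 × 60 + 1) = 16921.
Frame index = 16921 × 25 + 18 = 423043.

frame 423043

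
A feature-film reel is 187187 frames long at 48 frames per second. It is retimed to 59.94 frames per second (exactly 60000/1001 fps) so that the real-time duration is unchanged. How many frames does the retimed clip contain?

233750 frames

Target frames = source frames × (target rate / source rate) = 187187 × (60000/1001)/(48) = 187187 × 1250/1001 = 233750.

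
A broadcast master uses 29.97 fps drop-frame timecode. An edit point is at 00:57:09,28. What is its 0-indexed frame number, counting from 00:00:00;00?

102794

Complete 10-minute blocks: 5, each 17982 frames → 89910.
Remaining 7 whole minutes in the current block: 1800 + 6 × 1798 = 12588 frames.
Within the current minute: 9 × 30 + 28 − 2 = 296 (labels ;00/;01 skipped at this minute). Total = 89910 + 12588 + 296 = 102794.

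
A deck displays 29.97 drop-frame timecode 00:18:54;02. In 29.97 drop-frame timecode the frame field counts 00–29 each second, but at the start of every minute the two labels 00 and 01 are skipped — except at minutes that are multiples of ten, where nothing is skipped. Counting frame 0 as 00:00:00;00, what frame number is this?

33988

Complete 10-minute blocks: 1, each 17982 frames → 17982.
Remaining 8 whole minutes in the current block: 1800 + 7 × 1798 = 14386 frames.
Within the current minute: 54 × 30 + 2 − 2 = 1620 (labels ;00/;01 skipped at this minute). Total = 17982 + 14386 + 1620 = 33988.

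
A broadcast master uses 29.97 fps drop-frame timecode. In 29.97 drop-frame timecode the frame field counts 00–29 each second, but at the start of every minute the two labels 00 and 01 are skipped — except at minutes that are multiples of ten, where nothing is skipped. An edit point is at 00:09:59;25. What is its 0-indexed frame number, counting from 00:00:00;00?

As if non-drop at 30 labels/s: (0 × 3600 + 9 × 60 + 59) × 30 + 25 = 17995.
Minute boundaries passed: 9; those not divisible by 10: 9 − 0 = 9; dropped labels = 2 × 9 = 18.
Actual frame index = 17995 − 18 = 17977.

17977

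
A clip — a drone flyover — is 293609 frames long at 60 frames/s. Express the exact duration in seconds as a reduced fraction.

Running time = 293609 ÷ (60) = 293609 × 1/60 = 293609/60 s.

293609/60 seconds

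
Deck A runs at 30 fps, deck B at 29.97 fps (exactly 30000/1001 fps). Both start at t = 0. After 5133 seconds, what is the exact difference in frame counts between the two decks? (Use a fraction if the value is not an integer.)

A emits 30 × 5133 = 153990 frames; B emits 30000/1001 × 5133 = 153990000/1001.
Difference = 153990/1001 frames (≈ 153.8362); B is behind A.

153990/1001 frames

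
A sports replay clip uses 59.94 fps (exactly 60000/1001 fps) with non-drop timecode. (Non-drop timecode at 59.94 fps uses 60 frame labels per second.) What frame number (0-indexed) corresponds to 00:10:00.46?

36046

Total seconds to the label: (0 × 3600 + 10 × 60 + 0) = 600.
Frame index = 600 × 60 + 46 = 36046.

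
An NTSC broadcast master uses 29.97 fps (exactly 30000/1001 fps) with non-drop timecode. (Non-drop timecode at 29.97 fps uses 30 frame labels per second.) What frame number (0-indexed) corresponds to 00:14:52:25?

Total seconds to the label: (0 × 3600 + 14 × 60 + 52) = 892.
Frame index = 892 × 30 + 25 = 26785.

26785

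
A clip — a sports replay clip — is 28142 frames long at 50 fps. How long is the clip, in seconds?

Running time = 28142 / (50) = 562.84 s.

562.84 seconds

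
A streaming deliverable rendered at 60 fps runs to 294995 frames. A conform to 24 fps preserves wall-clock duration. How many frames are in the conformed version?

Target frames = source frames × (target rate / source rate) = 294995 × (24)/(60) = 294995 × 2/5 = 117998.

117998 frames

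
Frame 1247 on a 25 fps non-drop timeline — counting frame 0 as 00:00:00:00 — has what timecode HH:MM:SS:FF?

1247 ÷ 25 = 49 full seconds, remainder 22 frames.
49 s = 0 h 0 min 49 s.
Timecode: 00:00:49:22.

00:00:49:22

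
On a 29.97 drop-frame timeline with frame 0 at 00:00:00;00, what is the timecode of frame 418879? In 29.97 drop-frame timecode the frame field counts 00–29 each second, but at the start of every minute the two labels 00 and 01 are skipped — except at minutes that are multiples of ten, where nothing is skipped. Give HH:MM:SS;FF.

03:52:56;17

Each 10-minute DF block holds 10 × 60 × 30 − 9 × 2 = 17982 frames. 418879 ÷ 17982 → 23 full blocks, remainder 5293.
Within the partial block the first minute is 1800 frames and each further minute 1798, so 2 further minute boundaries passed. Total skipped labels = 18 × 23 + 2 × 2 = 418.
Non-drop label index = 418879 + 418 = 419297; at 30 labels/s that is 03:52:56:17, i.e. DF 03:52:56;17.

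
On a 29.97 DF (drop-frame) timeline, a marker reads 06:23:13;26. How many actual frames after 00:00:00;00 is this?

As if non-drop at 30 labels/s: (6 × 3600 + 23 × 60 + 13) × 30 + 26 = 689816.
Minute boundaries passed: 383; those not divisible by 10: 383 − 38 = 345; dropped labels = 2 × 345 = 690.
Actual frame index = 689816 − 690 = 689126.

689126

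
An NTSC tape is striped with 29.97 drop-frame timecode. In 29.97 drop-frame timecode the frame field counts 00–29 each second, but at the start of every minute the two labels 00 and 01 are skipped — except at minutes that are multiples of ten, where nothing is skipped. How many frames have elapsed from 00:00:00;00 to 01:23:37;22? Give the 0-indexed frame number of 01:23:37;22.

Complete 10-minute blocks: 8, each 17982 frames → 143856.
Remaining 3 whole minutes in the current block: 1800 + 2 × 1798 = 5396 frames.
Within the current minute: 37 × 30 + 22 − 2 = 1130 (labels ;00/;01 skipped at this minute). Total = 143856 + 5396 + 1130 = 150382.

150382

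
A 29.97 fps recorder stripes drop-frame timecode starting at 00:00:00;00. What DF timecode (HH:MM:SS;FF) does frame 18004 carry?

00:10:00;22

Each 10-minute DF block holds 10 × 60 × 30 − 9 × 2 = 17982 frames. 18004 ÷ 17982 → 1 full block, remainder 22.
Within the partial block the first minute is 1800 frames and each further minute 1798, so 0 further minute boundaries passed. Total skipped labels = 18 × 1 + 2 × 0 = 18.
Non-drop label index = 18004 + 18 = 18022; at 30 labels/s that is 00:10:00:22, i.e. DF 00:10:00;22.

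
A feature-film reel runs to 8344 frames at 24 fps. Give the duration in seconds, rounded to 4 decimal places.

Running time = 8344 × 1/24 = 1043/3 s ≈ 347.6667 s.

347.6667 seconds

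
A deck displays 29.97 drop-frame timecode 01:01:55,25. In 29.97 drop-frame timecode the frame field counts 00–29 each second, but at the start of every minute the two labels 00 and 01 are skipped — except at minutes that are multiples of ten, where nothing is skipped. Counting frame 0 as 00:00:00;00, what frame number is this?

111365

As if non-drop at 30 labels/s: (1 × 3600 + 1 × 60 + 55) × 30 + 25 = 111475.
Minute boundaries passed: 61; those not divisible by 10: 61 − 6 = 55; dropped labels = 2 × 55 = 110.
Actual frame index = 111475 − 110 = 111365.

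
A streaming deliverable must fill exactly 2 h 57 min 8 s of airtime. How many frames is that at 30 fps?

318840 frames

2 h 57 min 8 s = 10628 s.
Frames = 10628 × 30 = 318840.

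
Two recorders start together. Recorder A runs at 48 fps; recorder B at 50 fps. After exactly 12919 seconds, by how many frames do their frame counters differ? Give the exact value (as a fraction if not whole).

25838 frames

A emits 48 × 12919 = 620112 frames; B emits 50 × 12919 = 645950.
Difference = 25838 frames; B is ahead of A.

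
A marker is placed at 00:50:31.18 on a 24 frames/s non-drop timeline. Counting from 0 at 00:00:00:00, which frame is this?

72762

Total seconds to the label: (0 × 3600 + 50 × 60 + 31) = 3031.
Frame index = 3031 × 24 + 18 = 72762.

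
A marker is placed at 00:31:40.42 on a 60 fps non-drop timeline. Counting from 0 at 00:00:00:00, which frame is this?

Total seconds to the label: (0 × 3600 + 31 × 60 + 40) = 1900.
Frame index = 1900 × 60 + 42 = 114042.

114042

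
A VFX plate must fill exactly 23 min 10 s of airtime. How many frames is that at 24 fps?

23 min 10 s = 1390 s.
Frames = 1390 × 24 = 33360.

33360 frames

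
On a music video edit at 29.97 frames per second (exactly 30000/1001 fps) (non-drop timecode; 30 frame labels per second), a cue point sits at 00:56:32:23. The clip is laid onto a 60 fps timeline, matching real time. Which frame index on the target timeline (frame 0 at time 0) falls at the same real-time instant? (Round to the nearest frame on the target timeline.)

Source frame index: (0×3600 + 56×60 + 32) × 30 + 23 = 101783.
Real time: 101783 / (30000/1001) = 101884783/30000 s.
Target frame: (101884783/30000) × (60) = 101884783/500 ≈ 203769.566 → 203770.

frame 203770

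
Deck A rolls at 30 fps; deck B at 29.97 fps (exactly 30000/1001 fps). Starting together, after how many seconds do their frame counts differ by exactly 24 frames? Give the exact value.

The gap grows by |30000/1001 − 30| = 30/1001 frames per second.
Time for a 24-frame gap: 24 ÷ (30/1001) = 800.8 s.

800.8 seconds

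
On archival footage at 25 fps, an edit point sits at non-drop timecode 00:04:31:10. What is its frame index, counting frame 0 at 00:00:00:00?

Total seconds to the label: (0 × 3600 + 4 × 60 + 31) = 271.
Frame index = 271 × 25 + 10 = 6785.

frame 6785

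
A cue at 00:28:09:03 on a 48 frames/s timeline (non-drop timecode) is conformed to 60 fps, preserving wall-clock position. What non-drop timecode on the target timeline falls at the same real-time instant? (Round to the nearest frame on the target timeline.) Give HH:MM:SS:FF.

00:28:09:04

Source frame index: (0×3600 + 28×60 + 9) × 48 + 3 = 81075.
Real time: 81075 / (48) = 27025/16 s.
Target frame: (27025/16) × (60) = 405375/4 ≈ 101343.750 → 101344.
At 60 labels/s: frame 101344 → 00:28:09:04.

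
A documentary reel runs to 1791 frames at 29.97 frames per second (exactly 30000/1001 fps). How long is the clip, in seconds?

59.7597 seconds

Running time = 1791 / (30000/1001) = 59.7597 s.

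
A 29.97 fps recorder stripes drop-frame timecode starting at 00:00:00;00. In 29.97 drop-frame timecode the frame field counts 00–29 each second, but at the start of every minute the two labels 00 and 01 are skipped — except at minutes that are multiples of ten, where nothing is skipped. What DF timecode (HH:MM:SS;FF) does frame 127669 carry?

01:10:59;25

Ten DF minutes hold 17982 frames, so frame 127669 lies in block 7 (frames 125874–143855) with 1795 frames into that block.
The block's first minute is 1800 frames and the rest 1798 each; 1795 frames reaches minute 0, so 7 × 18 + 0 × 2 = 126 labels have been skipped so far.
Adding those back, label number 127669 + 126 = 127795 at 30 labels/s is 4259 s + 25 f = 1 h 10 min 59 s frame 25, i.e. 01:10:59;25.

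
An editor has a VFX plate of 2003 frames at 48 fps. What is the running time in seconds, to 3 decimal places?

41.729 seconds

Running time = 2003 × 1/48 = 2003/48 s ≈ 41.729 s.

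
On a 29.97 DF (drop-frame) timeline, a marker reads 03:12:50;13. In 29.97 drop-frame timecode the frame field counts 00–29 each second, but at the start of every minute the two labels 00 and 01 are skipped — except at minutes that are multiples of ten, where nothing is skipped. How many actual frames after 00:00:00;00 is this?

346767

As if non-drop at 30 labels/s: (3 × 3600 + 12 × 60 + 50) × 30 + 13 = 347113.
Minute boundaries passed: 192; those not divisible by 10: 192 − 19 = 173; dropped labels = 2 × 173 = 346.
Actual frame index = 347113 − 346 = 346767.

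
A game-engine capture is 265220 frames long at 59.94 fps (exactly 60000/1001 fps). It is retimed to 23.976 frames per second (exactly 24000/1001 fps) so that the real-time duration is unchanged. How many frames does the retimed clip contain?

Target frames = source frames × (target rate / source rate) = 265220 × (24000/1001)/(60000/1001) = 265220 × 2/5 = 106088.

106088 frames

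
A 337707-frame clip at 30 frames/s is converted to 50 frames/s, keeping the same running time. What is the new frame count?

Target frames = source frames × (target rate / source rate) = 337707 × (50)/(30) = 337707 × 5/3 = 562845.

562845 frames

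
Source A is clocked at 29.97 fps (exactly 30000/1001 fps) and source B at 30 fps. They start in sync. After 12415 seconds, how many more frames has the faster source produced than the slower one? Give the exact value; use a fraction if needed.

A emits 30000/1001 × 12415 = 28650000/77 frames; B emits 30 × 12415 = 372450.
Difference = 28650/77 frames (≈ 372.0779); B is ahead of A.

28650/77 frames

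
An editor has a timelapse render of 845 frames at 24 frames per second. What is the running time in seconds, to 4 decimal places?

35.2083 seconds

Running time = 845 × 1/24 = 845/24 s ≈ 35.2083 s.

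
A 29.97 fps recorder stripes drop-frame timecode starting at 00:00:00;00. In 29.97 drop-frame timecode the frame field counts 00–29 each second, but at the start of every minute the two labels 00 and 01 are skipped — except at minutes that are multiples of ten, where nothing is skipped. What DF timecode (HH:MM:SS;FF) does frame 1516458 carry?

14:03:19;06

Each 10-minute DF block holds 10 × 60 × 30 − 9 × 2 = 17982 frames. 1516458 ÷ 17982 → 84 full blocks, remainder 5970.
Within the partial block the first minute is 1800 frames and each further minute 1798, so 3 further minute boundaries passed. Total skipped labels = 18 × 84 + 2 × 3 = 1518.
Non-drop label index = 1516458 + 1518 = 1517976; at 30 labels/s that is 14:03:19:06, i.e. DF 14:03:19;06.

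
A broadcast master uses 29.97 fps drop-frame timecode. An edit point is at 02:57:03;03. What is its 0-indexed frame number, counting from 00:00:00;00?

318373

Complete 10-minute blocks: 17, each 17982 frames → 305694.
Remaining 7 whole minutes in the current block: 1800 + 6 × 1798 = 12588 frames.
Within the current minute: 3 × 30 + 3 − 2 = 91 (labels ;00/;01 skipped at this minute). Total = 305694 + 12588 + 91 = 318373.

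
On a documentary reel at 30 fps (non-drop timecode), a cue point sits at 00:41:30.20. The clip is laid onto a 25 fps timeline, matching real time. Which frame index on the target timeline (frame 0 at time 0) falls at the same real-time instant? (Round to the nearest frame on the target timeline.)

frame 62267

Source frame index: (0×3600 + 41×60 + 30) × 30 + 20 = 74720.
Real time: 74720 / (30) = 7472/3 s.
Target frame: (7472/3) × (25) = 186800/3 ≈ 62266.667 → 62267.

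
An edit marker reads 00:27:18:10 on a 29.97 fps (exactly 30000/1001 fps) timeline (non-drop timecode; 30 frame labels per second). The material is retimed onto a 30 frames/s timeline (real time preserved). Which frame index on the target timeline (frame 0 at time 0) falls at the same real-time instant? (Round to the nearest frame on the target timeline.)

Source frame index: (0×3600 + 27×60 + 18) × 30 + 10 = 49150.
Real time: 49150 / (30000/1001) = 983983/600 s.
Target frame: (983983/600) × (30) = 983983/20 ≈ 49199.150 → 49199.

frame 49199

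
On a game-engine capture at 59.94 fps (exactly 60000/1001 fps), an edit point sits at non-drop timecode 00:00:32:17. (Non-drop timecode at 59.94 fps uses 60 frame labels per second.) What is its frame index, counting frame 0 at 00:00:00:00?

1937

Total seconds to the label: (0 × 3600 + 0 × 60 + 32) = 32.
Frame index = 32 × 60 + 17 = 1937.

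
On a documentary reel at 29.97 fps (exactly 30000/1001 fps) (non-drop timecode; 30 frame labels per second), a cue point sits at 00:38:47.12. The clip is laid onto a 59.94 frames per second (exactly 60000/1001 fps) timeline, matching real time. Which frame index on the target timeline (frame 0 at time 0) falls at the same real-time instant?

Source frame index: (0×3600 + 38×60 + 47) × 30 + 12 = 69822.
Real time: 69822 / (30000/1001) = 11648637/5000 s.
Target frame: (11648637/5000) × (60000/1001) = 139644.

frame 139644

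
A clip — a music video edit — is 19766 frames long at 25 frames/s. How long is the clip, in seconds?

Running time = 19766 / (25) = 790.64 s.

790.64 seconds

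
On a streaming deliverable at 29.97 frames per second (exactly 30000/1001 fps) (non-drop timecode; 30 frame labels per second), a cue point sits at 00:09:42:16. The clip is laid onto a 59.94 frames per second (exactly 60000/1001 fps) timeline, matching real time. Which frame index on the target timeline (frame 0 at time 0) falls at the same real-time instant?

frame 34952

Source frame index: (0×3600 + 9×60 + 42) × 30 + 16 = 17476.
Real time: 17476 / (30000/1001) = 4373369/7500 s.
Target frame: (4373369/7500) × (60000/1001) = 34952.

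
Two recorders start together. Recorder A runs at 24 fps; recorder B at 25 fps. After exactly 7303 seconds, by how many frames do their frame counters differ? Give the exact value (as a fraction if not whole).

7303 frames

A emits 24 × 7303 = 175272 frames; B emits 25 × 7303 = 182575.
Difference = 7303 frames; B is ahead of A.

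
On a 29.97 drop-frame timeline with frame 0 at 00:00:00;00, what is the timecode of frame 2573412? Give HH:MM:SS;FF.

Each 10-minute DF block holds 10 × 60 × 30 − 9 × 2 = 17982 frames. 2573412 ÷ 17982 → 143 full blocks, remainder 1986.
Within the partial block the first minute is 1800 frames and each further minute 1798, so 1 further minute boundary passed. Total skipped labels = 18 × 143 + 2 × 1 = 2576.
Non-drop label index = 2573412 + 2576 = 2575988; at 30 labels/s that is 23:51:06:08, i.e. DF 23:51:06;08.

23:51:06;08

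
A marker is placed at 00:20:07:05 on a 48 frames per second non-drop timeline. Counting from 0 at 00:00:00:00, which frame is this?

Total seconds to the label: (0 × 3600 + 20 × 60 + 7) = 1207.
Frame index = 1207 × 48 + 5 = 57941.

frame 57941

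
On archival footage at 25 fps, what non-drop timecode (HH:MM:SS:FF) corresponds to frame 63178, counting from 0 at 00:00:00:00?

00:42:07:03

63178 ÷ 25 = 2527 full seconds, remainder 3 frames.
2527 s = 0 h 42 min 7 s.
Timecode: 00:42:07:03.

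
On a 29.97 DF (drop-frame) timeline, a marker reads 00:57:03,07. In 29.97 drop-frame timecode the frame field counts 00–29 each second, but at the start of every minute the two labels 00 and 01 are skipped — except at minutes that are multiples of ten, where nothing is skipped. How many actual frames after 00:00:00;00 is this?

Complete 10-minute blocks: 5, each 17982 frames → 89910.
Remaining 7 whole minutes in the current block: 1800 + 6 × 1798 = 12588 frames.
Within the current minute: 3 × 30 + 7 − 2 = 95 (labels ;00/;01 skipped at this minute). Total = 89910 + 12588 + 95 = 102593.

102593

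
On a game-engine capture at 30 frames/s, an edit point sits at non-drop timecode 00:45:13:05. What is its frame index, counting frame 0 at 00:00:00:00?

81395

Total seconds to the label: (0 × 3600 + 45 × 60 + 13) = 2713.
Frame index = 2713 × 30 + 5 = 81395.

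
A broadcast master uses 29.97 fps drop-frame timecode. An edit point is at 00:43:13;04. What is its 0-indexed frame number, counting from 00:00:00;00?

As if non-drop at 30 labels/s: (0 × 3600 + 43 × 60 + 13) × 30 + 4 = 77794.
Minute boundaries passed: 43; those not divisible by 10: 43 − 4 = 39; dropped labels = 2 × 39 = 78.
Actual frame index = 77794 − 78 = 77716.

77716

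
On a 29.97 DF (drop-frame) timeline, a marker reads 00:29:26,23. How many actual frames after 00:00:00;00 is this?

52949

Complete 10-minute blocks: 2, each 17982 frames → 35964.
Remaining 9 whole minutes in the current block: 1800 + 8 × 1798 = 16184 frames.
Within the current minute: 26 × 30 + 23 − 2 = 801 (labels ;00/;01 skipped at this minute). Total = 35964 + 16184 + 801 = 52949.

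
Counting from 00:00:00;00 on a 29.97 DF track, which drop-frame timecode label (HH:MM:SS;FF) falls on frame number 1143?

Ten DF minutes hold 17982 frames, so frame 1143 lies in block 0 (frames 0–17981) with 1143 frames into that block.
The block's first minute is 1800 frames and the rest 1798 each; 1143 frames reaches minute 0, so 0 × 18 + 0 × 2 = 0 labels have been skipped so far.
Adding those back, label number 1143 + 0 = 1143 at 30 labels/s is 38 s + 3 f = 0 h 0 min 38 s frame 3, i.e. 00:00:38;03.

00:00:38;03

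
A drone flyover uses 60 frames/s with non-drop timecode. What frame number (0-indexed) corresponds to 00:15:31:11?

Total seconds to the label: (0 × 3600 + 15 × 60 + 31) = 931.
Frame index = 931 × 60 + 11 = 55871.

frame 55871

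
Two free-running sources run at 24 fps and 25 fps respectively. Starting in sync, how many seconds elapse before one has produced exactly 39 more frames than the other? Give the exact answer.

The gap grows by |25 − 24| = 1 frame per second.
Time for a 39-frame gap: 39 ÷ (1) = 39 s.

39 seconds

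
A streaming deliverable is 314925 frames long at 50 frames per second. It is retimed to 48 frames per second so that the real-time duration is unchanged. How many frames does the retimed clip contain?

Target frames = source frames × (target rate / source rate) = 314925 × (48)/(50) = 314925 × 24/25 = 302328.

302328 frames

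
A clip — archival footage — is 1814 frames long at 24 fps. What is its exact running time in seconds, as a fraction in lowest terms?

Running time = 1814 ÷ (24) = 1814 × 1/24 = 907/12 s.

907/12 seconds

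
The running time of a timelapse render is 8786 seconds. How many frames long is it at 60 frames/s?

Frames = 8786 × 60 = 527160.

527160 frames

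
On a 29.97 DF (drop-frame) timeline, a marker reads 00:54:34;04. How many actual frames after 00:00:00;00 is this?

98126

As if non-drop at 30 labels/s: (0 × 3600 + 54 × 60 + 34) × 30 + 4 = 98224.
Minute boundaries passed: 54; those not divisible by 10: 54 − 5 = 49; dropped labels = 2 × 49 = 98.
Actual frame index = 98224 − 98 = 98126.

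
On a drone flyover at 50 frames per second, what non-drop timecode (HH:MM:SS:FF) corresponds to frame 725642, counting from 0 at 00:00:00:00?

04:01:52:42

725642 ÷ 50 = 14512 full seconds, remainder 42 frames.
14512 s = 4 h 1 min 52 s.
Timecode: 04:01:52:42.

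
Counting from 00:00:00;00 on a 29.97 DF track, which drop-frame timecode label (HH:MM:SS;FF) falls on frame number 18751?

00:10:25;19

Each 10-minute DF block holds 10 × 60 × 30 − 9 × 2 = 17982 frames. 18751 ÷ 17982 → 1 full block, remainder 769.
Within the partial block the first minute is 1800 frames and each further minute 1798, so 0 further minute boundaries passed. Total skipped labels = 18 × 1 + 2 × 0 = 18.
Non-drop label index = 18751 + 18 = 18769; at 30 labels/s that is 00:10:25:19, i.e. DF 00:10:25;19.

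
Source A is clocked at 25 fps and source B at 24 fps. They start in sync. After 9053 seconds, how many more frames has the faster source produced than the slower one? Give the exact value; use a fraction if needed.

A emits 25 × 9053 = 226325 frames; B emits 24 × 9053 = 217272.
Difference = 9053 frames; B is behind A.

9053 frames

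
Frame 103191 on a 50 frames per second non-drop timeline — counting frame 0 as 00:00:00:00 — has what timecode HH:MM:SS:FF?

103191 ÷ 50 = 2063 full seconds, remainder 41 frames.
2063 s = 0 h 34 min 23 s.
Timecode: 00:34:23:41.

00:34:23:41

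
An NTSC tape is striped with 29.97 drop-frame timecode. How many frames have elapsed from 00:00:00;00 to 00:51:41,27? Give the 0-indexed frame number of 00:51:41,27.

92965

As if non-drop at 30 labels/s: (0 × 3600 + 51 × 60 + 41) × 30 + 27 = 93057.
Minute boundaries passed: 51; those not divisible by 10: 51 − 5 = 46; dropped labels = 2 × 46 = 92.
Actual frame index = 93057 − 92 = 92965.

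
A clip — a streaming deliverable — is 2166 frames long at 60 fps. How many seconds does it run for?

Running time = 2166 / (60) = 36.1 s.

36.1 seconds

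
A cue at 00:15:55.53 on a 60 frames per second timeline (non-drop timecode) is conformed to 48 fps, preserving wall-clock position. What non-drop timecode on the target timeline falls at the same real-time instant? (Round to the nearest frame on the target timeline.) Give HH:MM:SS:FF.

Source frame index: (0×3600 + 15×60 + 55) × 60 + 53 = 57353.
Real time: 57353 / (60) = 57353/60 s.
Target frame: (57353/60) × (48) = 229412/5 ≈ 45882.400 → 45882.
At 48 labels/s: frame 45882 → 00:15:55:42.

00:15:55:42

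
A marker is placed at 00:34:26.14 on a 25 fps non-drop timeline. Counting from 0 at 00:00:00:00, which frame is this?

Total seconds to the label: (0 × 3600 + 34 × 60 + 26) = 2066.
Frame index = 2066 × 25 + 14 = 51664.

frame 51664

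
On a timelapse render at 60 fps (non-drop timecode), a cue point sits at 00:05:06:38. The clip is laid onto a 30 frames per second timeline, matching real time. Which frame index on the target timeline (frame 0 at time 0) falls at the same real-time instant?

Source frame index: (0×3600 + 5×60 + 6) × 60 + 38 = 18398.
Real time: 18398 / (60) = 9199/30 s.
Target frame: (9199/30) × (30) = 9199.

frame 9199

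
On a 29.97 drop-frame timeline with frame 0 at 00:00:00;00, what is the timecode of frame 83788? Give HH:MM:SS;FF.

Each 10-minute DF block holds 10 × 60 × 30 − 9 × 2 = 17982 frames. 83788 ÷ 17982 → 4 full blocks, remainder 11860.
Within the partial block the first minute is 1800 frames and each further minute 1798, so 6 further minute boundaries passed. Total skipped labels = 18 × 4 + 2 × 6 = 84.
Non-drop label index = 83788 + 84 = 83872; at 30 labels/s that is 00:46:35:22, i.e. DF 00:46:35;22.

00:46:35;22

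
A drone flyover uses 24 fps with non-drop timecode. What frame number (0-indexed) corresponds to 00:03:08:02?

frame 4514

Total seconds to the label: (0 × 3600 + 3 × 60 + 8) = 188.
Frame index = 188 × 24 + 2 = 4514.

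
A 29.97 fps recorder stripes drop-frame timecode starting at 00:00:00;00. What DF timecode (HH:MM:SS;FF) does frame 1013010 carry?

09:23:20;24

Ten DF minutes hold 17982 frames, so frame 1013010 lies in block 56 (frames 1006992–1024973) with 6018 frames into that block.
The block's first minute is 1800 frames and the rest 1798 each; 6018 frames reaches minute 3, so 56 × 18 + 3 × 2 = 1014 labels have been skipped so far.
Adding those back, label number 1013010 + 1014 = 1014024 at 30 labels/s is 33800 s + 24 f = 9 h 23 min 20 s frame 24, i.e. 09:23:20;24.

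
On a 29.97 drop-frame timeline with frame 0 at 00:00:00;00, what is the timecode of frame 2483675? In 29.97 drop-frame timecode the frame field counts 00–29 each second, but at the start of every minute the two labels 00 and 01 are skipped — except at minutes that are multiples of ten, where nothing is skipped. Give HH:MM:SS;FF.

23:01:12;01

Ten DF minutes hold 17982 frames, so frame 2483675 lies in block 138 (frames 2481516–2499497) with 2159 frames into that block.
The block's first minute is 1800 frames and the rest 1798 each; 2159 frames reaches minute 1, so 138 × 18 + 1 × 2 = 2486 labels have been skipped so far.
Adding those back, label number 2483675 + 2486 = 2486161 at 30 labels/s is 82872 s + 1 f = 23 h 1 min 12 s frame 1, i.e. 23:01:12;01.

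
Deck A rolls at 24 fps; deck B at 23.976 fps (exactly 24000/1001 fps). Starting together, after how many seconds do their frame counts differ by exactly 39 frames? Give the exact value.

1626.625 seconds

The gap grows by |24000/1001 − 24| = 24/1001 frames per second.
Time for a 39-frame gap: 39 ÷ (24/1001) = 1626.625 s.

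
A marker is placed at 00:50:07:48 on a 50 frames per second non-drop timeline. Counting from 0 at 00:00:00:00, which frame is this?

Total seconds to the label: (0 × 3600 + 50 × 60 + 7) = 3007.
Frame index = 3007 × 50 + 48 = 150398.

frame 150398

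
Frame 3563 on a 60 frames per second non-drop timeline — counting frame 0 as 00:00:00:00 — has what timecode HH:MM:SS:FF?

3563 ÷ 60 = 59 full seconds, remainder 23 frames.
59 s = 0 h 0 min 59 s.
Timecode: 00:00:59:23.

00:00:59:23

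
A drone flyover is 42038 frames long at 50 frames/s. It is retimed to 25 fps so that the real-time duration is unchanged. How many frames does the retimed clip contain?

21019 frames

Target frames = source frames × (target rate / source rate) = 42038 × (25)/(50) = 42038 × 1/2 = 21019.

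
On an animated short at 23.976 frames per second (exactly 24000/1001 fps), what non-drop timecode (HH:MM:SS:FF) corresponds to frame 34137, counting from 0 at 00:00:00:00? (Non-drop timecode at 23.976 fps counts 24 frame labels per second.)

00:23:42:09

34137 ÷ 24 = 1422 full seconds, remainder 9 frames.
1422 s = 0 h 23 min 42 s.
Timecode: 00:23:42:09.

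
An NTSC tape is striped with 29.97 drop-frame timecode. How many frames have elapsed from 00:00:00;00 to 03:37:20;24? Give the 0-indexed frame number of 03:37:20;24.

390832

Complete 10-minute blocks: 21, each 17982 frames → 377622.
Remaining 7 whole minutes in the current block: 1800 + 6 × 1798 = 12588 frames.
Within the current minute: 20 × 30 + 24 − 2 = 622 (labels ;00/;01 skipped at this minute). Total = 377622 + 12588 + 622 = 390832.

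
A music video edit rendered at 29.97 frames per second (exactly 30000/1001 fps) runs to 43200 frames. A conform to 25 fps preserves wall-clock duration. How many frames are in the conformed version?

36036 frames

Target frames = source frames × (target rate / source rate) = 43200 × (25)/(30000/1001) = 43200 × 1001/1200 = 36036.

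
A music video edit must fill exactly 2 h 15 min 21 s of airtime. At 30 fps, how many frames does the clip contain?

243630 frames

2 h 15 min 21 s = 8121 s.
Frames = 8121 × 30 = 243630.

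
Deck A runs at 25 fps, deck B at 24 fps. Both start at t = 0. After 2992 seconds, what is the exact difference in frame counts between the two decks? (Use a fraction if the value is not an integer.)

A emits 25 × 2992 = 74800 frames; B emits 24 × 2992 = 71808.
Difference = 2992 frames; B is behind A.

2992 frames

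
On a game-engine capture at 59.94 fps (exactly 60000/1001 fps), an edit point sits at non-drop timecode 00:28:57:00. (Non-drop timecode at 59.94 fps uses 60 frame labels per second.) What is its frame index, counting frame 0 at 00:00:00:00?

Total seconds to the label: (0 × 3600 + 28 × 60 + 57) = 1737.
Frame index = 1737 × 60 + 0 = 104220.

104220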